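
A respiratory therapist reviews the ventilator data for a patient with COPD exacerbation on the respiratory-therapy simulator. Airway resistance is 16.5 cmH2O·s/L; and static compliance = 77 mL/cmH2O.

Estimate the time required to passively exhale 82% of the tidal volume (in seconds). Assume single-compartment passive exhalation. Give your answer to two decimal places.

τ = R × C = 16.5 × 77 mL/cmH2O = 16.5 × 0.077 L/cmH2O = 1.271 s.
Exhaled fraction f = 1 − e^(−t/τ) → t = −τ·ln(1 − f) = −1.271·ln(0.18) = 2.18 s.

2.18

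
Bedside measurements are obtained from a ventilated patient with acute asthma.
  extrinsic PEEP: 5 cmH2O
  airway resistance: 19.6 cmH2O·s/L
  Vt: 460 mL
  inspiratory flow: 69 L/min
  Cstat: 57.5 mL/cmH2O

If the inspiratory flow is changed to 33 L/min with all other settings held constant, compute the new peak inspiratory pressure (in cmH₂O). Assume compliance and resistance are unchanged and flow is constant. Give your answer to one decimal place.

Flow: 69 L/min ÷ 60 = 1.15 L/s.
New flow: 33 L/min ÷ 60 = 0.55 L/s.
PIP = Vt/C + R·V̇ + PEEP (constant-flow equation of motion).
Only the resistive term changes: ΔPIP = R × ΔV̇ = 19.6 × (0.55 − 1.15) = 19.6 × -0.6 = -11.76 cmH2O.
Original PIP = 460/57.5 + 19.6×1.15 + 5 = 35.54 cmH2O; new PIP = 35.54 + (-11.76) = 23.78 cmH2O.

23.8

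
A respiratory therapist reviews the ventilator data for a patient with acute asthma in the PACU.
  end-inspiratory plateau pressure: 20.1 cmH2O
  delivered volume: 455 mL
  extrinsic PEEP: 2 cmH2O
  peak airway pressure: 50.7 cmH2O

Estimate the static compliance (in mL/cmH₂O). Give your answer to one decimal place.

Cstat = Vt / (Pplat − PEEP) = 455 / (20.1 − 2) = 455 / 18.1 = 25.138 mL/cmH2O.

25.1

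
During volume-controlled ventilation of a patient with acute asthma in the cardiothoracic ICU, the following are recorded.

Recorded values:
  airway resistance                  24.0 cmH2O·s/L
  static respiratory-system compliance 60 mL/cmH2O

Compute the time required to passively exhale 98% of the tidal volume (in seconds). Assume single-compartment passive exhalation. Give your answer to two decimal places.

τ = R × C = 24.0 × 60 mL/cmH2O = 24.0 × 0.060 L/cmH2O = 1.44 s.
Exhaled fraction f = 1 − e^(−t/τ) → t = −τ·ln(1 − f) = −1.44·ln(0.02) = 5.633 s.

5.63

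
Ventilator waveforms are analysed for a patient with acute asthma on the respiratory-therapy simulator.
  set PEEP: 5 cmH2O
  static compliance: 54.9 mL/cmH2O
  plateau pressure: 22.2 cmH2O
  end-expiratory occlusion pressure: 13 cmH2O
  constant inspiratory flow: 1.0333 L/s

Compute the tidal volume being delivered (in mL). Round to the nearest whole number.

End-expiratory occlusion gives total PEEP = 13 cmH2O (intrinsic PEEP = 13 − 5 = 8). Use total PEEP for the elastic gradient.
Vt = Cstat × (Pplat − PEEPtotal) = 54.9 × (22.2 − 13) = 54.9 × 9.2 = 505.08 mL.

505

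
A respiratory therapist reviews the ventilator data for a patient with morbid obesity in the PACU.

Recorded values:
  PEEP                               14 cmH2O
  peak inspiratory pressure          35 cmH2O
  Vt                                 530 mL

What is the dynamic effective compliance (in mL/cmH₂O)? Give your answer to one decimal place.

25.2

Dynamic compliance = Vt / (PIP − PEEP) = 530 / (35 − 14) = 530 / 21.0 = 25.238 mL/cmH2O.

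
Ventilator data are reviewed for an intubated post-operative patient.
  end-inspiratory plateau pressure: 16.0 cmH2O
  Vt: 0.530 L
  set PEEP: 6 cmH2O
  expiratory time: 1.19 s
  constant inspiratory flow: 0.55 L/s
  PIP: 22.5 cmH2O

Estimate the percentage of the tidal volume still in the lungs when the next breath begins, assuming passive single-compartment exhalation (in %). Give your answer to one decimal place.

15.0

R = (PIP − Pplat)/V̇ = (22.5 − 16.0) / 0.55 = 6.5/0.55 = 11.818 cmH2O·s/L.
C = Vt/(Pplat − PEEP) = 530.0 / (16.0 − 6) = 530.0/10.0 = 53.0 mL/cmH2O.
τ = R × C = 11.818 × 0.053 L/cmH2O = 0.6264 s.
Fraction remaining at end-expiration = e^(−Te/τ) = e^(−1.19/0.6264) = 0.1496 → 14.96%.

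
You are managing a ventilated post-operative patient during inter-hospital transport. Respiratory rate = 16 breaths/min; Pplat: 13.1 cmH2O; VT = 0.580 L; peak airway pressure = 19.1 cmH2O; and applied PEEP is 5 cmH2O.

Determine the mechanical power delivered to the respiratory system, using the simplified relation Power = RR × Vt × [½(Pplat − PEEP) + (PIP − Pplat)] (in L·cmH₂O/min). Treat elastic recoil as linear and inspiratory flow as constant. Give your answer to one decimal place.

Per-breath work = Vt × [½(Pplat−PEEP) + (PIP−Pplat)] = 0.580 × [0.5×8.1 + 6.0] = 0.580 × 10.05 = 5.829 L·cmH2O.
Power = 16 × 5.829 = 93.264 L·cmH2O/min.

93.3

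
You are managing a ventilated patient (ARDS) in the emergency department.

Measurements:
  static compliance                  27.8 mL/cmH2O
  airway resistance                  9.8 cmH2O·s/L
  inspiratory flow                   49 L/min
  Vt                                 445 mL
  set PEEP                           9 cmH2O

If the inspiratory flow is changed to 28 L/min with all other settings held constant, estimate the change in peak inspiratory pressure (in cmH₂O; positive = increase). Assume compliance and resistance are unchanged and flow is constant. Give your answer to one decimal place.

-3.4

Flow: 49 L/min ÷ 60 = 0.8167 L/s.
New flow: 28 L/min ÷ 60 = 0.4667 L/s.
PIP = Vt/C + R·V̇ + PEEP (constant-flow equation of motion).
Only the resistive term changes: ΔPIP = R × ΔV̇ = 9.8 × (0.4667 − 0.8167) = 9.8 × -0.35 = -3.43 cmH2O.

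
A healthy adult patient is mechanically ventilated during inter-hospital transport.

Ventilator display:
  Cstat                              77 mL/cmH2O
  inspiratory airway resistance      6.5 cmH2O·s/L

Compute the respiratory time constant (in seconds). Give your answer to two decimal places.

0.50

τ = R × C = 6.5 × 77 mL/cmH2O = 6.5 × 0.077 L/cmH2O = 0.5005 s.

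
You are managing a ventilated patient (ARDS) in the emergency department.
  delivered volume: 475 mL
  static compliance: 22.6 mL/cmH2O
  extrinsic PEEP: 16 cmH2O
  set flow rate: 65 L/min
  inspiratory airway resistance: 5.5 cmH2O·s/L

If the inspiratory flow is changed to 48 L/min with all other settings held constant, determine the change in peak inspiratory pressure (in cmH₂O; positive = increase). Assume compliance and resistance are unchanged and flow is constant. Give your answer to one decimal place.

Flow: 65 L/min ÷ 60 = 1.0833 L/s.
New flow: 48 L/min ÷ 60 = 0.8 L/s.
PIP = Vt/C + R·V̇ + PEEP (constant-flow equation of motion).
Only the resistive term changes: ΔPIP = R × ΔV̇ = 5.5 × (0.8 − 1.0833) = 5.5 × -0.2833 = -1.558 cmH2O.

-1.6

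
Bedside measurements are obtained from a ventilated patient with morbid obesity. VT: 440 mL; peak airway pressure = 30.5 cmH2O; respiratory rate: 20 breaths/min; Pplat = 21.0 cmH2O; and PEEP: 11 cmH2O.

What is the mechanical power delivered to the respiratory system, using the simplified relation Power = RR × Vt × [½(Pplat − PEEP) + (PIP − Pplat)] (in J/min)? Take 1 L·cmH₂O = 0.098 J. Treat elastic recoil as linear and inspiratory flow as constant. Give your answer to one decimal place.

Per-breath work = Vt × [½(Pplat−PEEP) + (PIP−Pplat)] = 0.440 × [0.5×10.0 + 9.5] = 0.440 × 14.5 = 6.38 L·cmH2O.
Power = 20 × 6.38 = 127.6 L·cmH2O/min.
× 0.098 J/(L·cmH2O) → 12.505 J/min.

12.5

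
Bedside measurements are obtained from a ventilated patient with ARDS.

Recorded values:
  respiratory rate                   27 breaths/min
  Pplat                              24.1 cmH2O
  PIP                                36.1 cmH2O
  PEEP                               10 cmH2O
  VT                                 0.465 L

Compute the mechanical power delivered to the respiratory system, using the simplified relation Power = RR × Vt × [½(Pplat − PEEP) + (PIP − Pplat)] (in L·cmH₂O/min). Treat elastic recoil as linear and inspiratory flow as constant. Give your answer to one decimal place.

Per-breath work = Vt × [½(Pplat−PEEP) + (PIP−Pplat)] = 0.465 × [0.5×14.1 + 12.0] = 0.465 × 19.05 = 8.858 L·cmH2O.
Power = 27 × 8.858 = 239.17 L·cmH2O/min.

239.2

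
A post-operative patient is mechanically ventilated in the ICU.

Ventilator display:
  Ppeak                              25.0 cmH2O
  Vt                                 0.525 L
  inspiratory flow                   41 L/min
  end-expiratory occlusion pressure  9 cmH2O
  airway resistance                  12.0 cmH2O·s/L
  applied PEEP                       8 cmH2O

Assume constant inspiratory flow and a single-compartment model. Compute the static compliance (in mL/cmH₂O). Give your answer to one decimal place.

67.3

Flow: 41 L/min ÷ 60 = 0.6833 L/s.
Total PEEP = 9 cmH2O (set 8 + intrinsic 1); this is the baseline alveolar pressure.
Equation of motion (constant flow): PIP = Vt/C + R·V̇ + PEEP.
Vt/C = PIP − R·V̇ − PEEP = 25.0 − 12.0×0.6833 − 9 = 25.0 − 8.2 − 9 = 7.8 cmH2O.
C = Vt / 7.8 = 525 / 7.8 = 67.308 mL/cmH2O.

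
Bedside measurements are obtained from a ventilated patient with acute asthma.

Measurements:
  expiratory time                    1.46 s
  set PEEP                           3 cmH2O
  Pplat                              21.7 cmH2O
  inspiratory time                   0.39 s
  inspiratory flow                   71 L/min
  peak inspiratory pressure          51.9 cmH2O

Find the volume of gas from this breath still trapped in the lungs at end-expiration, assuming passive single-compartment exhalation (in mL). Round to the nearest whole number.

Flow: 71 L/min ÷ 60 = 1.1833 L/s.
Vt = flow × Ti = 1.1833 L/s × 0.39 s × 1000 mL/L = 461.49 mL.
R = (PIP − Pplat)/V̇ = (51.9 − 21.7) / 1.1833 = 30.2/1.1833 = 25.522 cmH2O·s/L.
C = Vt/(Pplat − PEEP) = 461.49 / (21.7 − 3) = 461.49/18.7 = 24.679 mL/cmH2O.
τ = R × C = 25.522 × 0.02468 L/cmH2O = 0.6299 s.
Fraction remaining = e^(−Te/τ) = e^(−1.46/0.6299) = 0.09849.
Trapped volume = 461.49 × 0.09849 = 45.452 mL.

45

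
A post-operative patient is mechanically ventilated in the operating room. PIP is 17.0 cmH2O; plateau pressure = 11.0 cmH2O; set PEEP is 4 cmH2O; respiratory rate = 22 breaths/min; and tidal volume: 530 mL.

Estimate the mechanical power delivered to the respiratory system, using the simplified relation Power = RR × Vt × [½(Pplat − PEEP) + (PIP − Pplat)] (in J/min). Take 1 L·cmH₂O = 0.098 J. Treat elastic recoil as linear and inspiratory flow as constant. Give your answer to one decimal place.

Per-breath work = Vt × [½(Pplat−PEEP) + (PIP−Pplat)] = 0.530 × [0.5×7.0 + 6.0] = 0.530 × 9.5 = 5.035 L·cmH2O.
Power = 22 × 5.035 = 110.77 L·cmH2O/min.
× 0.098 J/(L·cmH2O) → 10.855 J/min.

10.9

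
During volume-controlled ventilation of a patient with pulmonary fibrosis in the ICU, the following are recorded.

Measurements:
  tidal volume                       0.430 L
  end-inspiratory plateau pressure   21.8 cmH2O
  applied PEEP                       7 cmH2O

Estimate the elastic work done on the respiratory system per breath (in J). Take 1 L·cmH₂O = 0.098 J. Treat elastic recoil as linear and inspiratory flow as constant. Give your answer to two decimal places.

Elastic work ≈ ½ × (Pplat − PEEP) × Vt = 0.5 × (21.8 − 7) × 0.430 L = 0.5 × 14.8 × 0.430 = 3.182 L·cmH2O.
× 0.098 J/(L·cmH2O) → 0.3118 J.

0.31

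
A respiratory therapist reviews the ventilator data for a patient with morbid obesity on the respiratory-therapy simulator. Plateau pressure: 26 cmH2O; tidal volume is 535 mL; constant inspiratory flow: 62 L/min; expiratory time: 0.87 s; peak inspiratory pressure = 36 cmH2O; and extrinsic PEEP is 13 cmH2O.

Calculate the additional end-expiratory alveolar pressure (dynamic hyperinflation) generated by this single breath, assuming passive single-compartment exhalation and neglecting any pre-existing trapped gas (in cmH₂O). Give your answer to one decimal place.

1.5

Flow: 62 L/min ÷ 60 = 1.0333 L/s.
R = (PIP − Pplat)/V̇ = (36 − 26) / 1.0333 = 10.0/1.0333 = 9.678 cmH2O·s/L.
C = Vt/(Pplat − PEEP) = 535.0 / (26 − 13) = 535.0/13.0 = 41.154 mL/cmH2O.
τ = R × C = 9.678 × 0.04115 L/cmH2O = 0.3982 s.
Fraction remaining = e^(−Te/τ) = e^(−0.87/0.3982) = 0.1125; trapped volume = 535.0 × 0.1125 = 60.188 mL.
Additional alveolar pressure from trapping ≈ V_trapped / C = 60.188 / 41.154 = 1.463 cmH2O.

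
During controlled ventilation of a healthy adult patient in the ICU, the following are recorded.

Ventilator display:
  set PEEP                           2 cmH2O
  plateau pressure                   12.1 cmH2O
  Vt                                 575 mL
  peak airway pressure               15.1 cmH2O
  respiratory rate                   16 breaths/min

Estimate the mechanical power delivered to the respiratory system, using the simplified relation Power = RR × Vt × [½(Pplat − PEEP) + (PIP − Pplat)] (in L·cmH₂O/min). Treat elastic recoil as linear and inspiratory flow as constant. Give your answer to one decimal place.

Per-breath work = Vt × [½(Pplat−PEEP) + (PIP−Pplat)] = 0.575 × [0.5×10.1 + 3.0] = 0.575 × 8.05 = 4.629 L·cmH2O.
Power = 16 × 4.629 = 74.064 L·cmH2O/min.

74.1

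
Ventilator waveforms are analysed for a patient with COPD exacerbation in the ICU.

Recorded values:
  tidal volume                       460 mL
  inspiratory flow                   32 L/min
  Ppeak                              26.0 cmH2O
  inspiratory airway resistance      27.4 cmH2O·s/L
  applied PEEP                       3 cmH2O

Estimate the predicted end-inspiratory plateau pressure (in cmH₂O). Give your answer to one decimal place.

Flow: 32 L/min ÷ 60 = 0.5333 L/s.
Pplat = PIP − Raw × flow = 26.0 − 27.4 × 0.5333 = 26.0 − 14.612 = 11.388 cmH2O.

11.4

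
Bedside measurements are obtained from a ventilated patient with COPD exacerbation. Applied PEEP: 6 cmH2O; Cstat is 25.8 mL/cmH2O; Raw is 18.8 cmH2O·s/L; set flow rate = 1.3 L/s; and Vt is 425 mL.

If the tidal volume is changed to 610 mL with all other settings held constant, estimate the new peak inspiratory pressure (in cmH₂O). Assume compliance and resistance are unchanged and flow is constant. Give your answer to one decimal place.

PIP = Vt/C + R·V̇ + PEEP (constant-flow equation of motion).
Only the elastic term changes: ΔPIP = ΔVt / C = (610 − 425) / 25.8 = 7.171 cmH2O.
Original PIP = 425/25.8 + 18.8×1.3 + 6 = 46.913 cmH2O; new PIP = 46.913 + (7.171) = 54.084 cmH2O.

54.1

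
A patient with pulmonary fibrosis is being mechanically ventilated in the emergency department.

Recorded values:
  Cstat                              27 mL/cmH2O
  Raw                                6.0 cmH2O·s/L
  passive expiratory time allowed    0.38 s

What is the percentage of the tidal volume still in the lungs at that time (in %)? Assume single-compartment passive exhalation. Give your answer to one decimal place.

τ = R × C = 6.0 × 27 mL/cmH2O = 6.0 × 0.027 L/cmH2O = 0.162 s.
Passive exhalation: V(t)/V₀ = e^(−t/τ) = e^(−0.38/0.162) = 0.09578.
Fraction remaining = 0.09578 → 9.578%.

9.6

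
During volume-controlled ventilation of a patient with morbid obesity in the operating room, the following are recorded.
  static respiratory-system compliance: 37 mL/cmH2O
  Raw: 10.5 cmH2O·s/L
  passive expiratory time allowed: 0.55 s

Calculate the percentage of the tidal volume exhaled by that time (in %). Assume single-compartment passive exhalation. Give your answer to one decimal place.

τ = R × C = 10.5 × 37 mL/cmH2O = 10.5 × 0.037 L/cmH2O = 0.3885 s.
Passive exhalation: V(t)/V₀ = e^(−t/τ) = e^(−0.55/0.3885) = 0.2428.
Fraction exhaled = 1 − 0.2428 = 0.7572 → 75.72%.

75.7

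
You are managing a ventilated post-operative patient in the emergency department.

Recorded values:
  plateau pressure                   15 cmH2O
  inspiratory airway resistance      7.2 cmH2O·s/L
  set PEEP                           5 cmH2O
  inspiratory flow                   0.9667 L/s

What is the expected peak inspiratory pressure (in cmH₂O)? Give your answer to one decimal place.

22.0

PIP = Pplat + Raw × flow = 15 + 7.2 × 0.9667 = 15 + 6.96 = 21.96 cmH2O.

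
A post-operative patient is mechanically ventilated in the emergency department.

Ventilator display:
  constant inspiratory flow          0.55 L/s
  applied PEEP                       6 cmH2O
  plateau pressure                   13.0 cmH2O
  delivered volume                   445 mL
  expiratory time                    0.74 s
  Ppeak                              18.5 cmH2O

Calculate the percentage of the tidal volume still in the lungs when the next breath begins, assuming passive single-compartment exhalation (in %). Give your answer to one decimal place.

R = (PIP − Pplat)/V̇ = (18.5 − 13.0) / 0.55 = 5.5/0.55 = 10.0 cmH2O·s/L.
C = Vt/(Pplat − PEEP) = 445.0 / (13.0 − 6) = 445.0/7.0 = 63.571 mL/cmH2O.
τ = R × C = 10.0 × 0.06357 L/cmH2O = 0.6357 s.
Fraction remaining at end-expiration = e^(−Te/τ) = e^(−0.74/0.6357) = 0.3122 → 31.22%.

31.2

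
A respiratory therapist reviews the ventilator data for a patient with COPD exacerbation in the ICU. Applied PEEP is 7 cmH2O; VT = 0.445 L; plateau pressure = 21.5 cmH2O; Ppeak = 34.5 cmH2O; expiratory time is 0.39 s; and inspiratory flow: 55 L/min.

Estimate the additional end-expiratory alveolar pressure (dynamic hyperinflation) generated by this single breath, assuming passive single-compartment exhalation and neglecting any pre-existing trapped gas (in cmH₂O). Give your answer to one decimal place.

Flow: 55 L/min ÷ 60 = 0.9167 L/s.
R = (PIP − Pplat)/V̇ = (34.5 − 21.5) / 0.9167 = 13.0/0.9167 = 14.181 cmH2O·s/L.
C = Vt/(Pplat − PEEP) = 445.0 / (21.5 − 7) = 445.0/14.5 = 30.69 mL/cmH2O.
τ = R × C = 14.181 × 0.03069 L/cmH2O = 0.4352 s.
Fraction remaining = e^(−Te/τ) = e^(−0.39/0.4352) = 0.4081; trapped volume = 445.0 × 0.4081 = 181.6 mL.
Additional alveolar pressure from trapping ≈ V_trapped / C = 181.6 / 30.69 = 5.917 cmH2O.

5.9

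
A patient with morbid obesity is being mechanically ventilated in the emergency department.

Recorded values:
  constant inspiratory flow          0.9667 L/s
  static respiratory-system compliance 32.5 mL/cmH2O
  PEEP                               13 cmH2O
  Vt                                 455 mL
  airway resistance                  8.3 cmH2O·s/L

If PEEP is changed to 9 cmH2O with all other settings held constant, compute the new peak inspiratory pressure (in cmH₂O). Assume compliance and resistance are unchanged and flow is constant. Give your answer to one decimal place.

PIP = Vt/C + R·V̇ + PEEP (constant-flow equation of motion).
Only the baseline term changes: ΔPIP = ΔPEEP = 9 − 13 = -4.0 cmH2O.
Original PIP = 455/32.5 + 8.3×0.9667 + 13 = 35.024 cmH2O; new PIP = 35.024 + (-4.0) = 31.024 cmH2O.

31.0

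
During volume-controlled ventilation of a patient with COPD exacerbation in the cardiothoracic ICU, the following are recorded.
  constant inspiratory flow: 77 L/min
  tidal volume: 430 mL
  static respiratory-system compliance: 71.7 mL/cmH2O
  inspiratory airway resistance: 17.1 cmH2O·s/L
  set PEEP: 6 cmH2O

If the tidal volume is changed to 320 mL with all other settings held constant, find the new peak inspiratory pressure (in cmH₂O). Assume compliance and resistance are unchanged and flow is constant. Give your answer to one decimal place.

32.4

Flow: 77 L/min ÷ 60 = 1.2833 L/s.
PIP = Vt/C + R·V̇ + PEEP (constant-flow equation of motion).
Only the elastic term changes: ΔPIP = ΔVt / C = (320 − 430) / 71.7 = -1.534 cmH2O.
Original PIP = 430/71.7 + 17.1×1.2833 + 6 = 33.942 cmH2O; new PIP = 33.942 + (-1.534) = 32.408 cmH2O.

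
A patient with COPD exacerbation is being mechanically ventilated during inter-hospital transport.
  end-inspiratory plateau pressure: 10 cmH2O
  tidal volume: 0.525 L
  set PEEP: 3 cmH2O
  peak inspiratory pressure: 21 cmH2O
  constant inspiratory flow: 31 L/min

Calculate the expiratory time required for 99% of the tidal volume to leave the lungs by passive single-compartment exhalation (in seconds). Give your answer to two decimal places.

Flow: 31 L/min ÷ 60 = 0.5167 L/s.
R = (PIP − Pplat)/V̇ = (21 − 10) / 0.5167 = 11.0/0.5167 = 21.289 cmH2O·s/L.
C = Vt/(Pplat − PEEP) = 525.0 / (10 − 3) = 525.0/7.0 = 75.0 mL/cmH2O.
τ = R × C = 21.289 × 0.075 L/cmH2O = 1.597 s.
t = −τ·ln(1 − 0.99) = −1.597·ln(0.01) = 7.354 s.

7.35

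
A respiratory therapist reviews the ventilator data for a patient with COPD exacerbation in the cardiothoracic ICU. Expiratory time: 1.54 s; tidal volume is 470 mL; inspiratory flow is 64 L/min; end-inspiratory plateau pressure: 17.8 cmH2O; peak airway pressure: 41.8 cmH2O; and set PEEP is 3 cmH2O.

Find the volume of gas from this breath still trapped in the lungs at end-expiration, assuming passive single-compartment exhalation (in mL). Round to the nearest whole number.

Flow: 64 L/min ÷ 60 = 1.0667 L/s.
R = (PIP − Pplat)/V̇ = (41.8 − 17.8) / 1.0667 = 24.0/1.0667 = 22.499 cmH2O·s/L.
C = Vt/(Pplat − PEEP) = 470.0 / (17.8 − 3) = 470.0/14.8 = 31.757 mL/cmH2O.
τ = R × C = 22.499 × 0.03176 L/cmH2O = 0.7146 s.
Fraction remaining = e^(−Te/τ) = e^(−1.54/0.7146) = 0.1159.
Trapped volume = 470.0 × 0.1159 = 54.473 mL.

54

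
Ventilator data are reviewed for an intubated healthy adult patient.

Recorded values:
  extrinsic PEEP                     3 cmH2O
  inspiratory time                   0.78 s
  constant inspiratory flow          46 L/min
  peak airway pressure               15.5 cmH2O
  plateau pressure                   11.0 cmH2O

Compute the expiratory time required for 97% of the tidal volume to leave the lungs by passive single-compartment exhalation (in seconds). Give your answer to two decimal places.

Flow: 46 L/min ÷ 60 = 0.7667 L/s.
Vt = flow × Ti = 0.7667 L/s × 0.78 s × 1000 mL/L = 598.03 mL.
R = (PIP − Pplat)/V̇ = (15.5 − 11.0) / 0.7667 = 4.5/0.7667 = 5.869 cmH2O·s/L.
C = Vt/(Pplat − PEEP) = 598.03 / (11.0 − 3) = 598.03/8.0 = 74.754 mL/cmH2O.
τ = R × C = 5.869 × 0.07475 L/cmH2O = 0.4387 s.
t = −τ·ln(1 − 0.97) = −0.4387·ln(0.03) = 1.538 s.

1.54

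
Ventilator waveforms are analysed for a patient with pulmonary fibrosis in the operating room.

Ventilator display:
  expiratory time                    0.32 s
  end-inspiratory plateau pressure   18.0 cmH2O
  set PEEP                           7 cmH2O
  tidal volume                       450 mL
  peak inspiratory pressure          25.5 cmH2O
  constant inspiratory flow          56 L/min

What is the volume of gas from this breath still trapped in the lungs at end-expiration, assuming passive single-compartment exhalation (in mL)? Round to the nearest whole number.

170

Flow: 56 L/min ÷ 60 = 0.9333 L/s.
R = (PIP − Pplat)/V̇ = (25.5 − 18.0) / 0.9333 = 7.5/0.9333 = 8.036 cmH2O·s/L.
C = Vt/(Pplat − PEEP) = 450.0 / (18.0 − 7) = 450.0/11.0 = 40.909 mL/cmH2O.
τ = R × C = 8.036 × 0.04091 L/cmH2O = 0.3288 s.
Fraction remaining = e^(−Te/τ) = e^(−0.32/0.3288) = 0.3779.
Trapped volume = 450.0 × 0.3779 = 170.06 mL.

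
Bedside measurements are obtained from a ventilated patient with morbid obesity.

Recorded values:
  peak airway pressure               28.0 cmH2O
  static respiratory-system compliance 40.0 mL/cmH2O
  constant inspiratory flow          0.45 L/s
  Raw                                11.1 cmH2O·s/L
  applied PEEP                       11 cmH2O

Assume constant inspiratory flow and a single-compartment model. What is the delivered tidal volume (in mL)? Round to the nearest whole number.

Equation of motion (constant flow): PIP = Vt/C + R·V̇ + PEEP.
Vt/C = PIP − R·V̇ − PEEP = 28.0 − 4.995 − 11 = 12.005 cmH2O.
Vt = C × 12.005 = 40.0 × 12.005 = 480.2 mL.

480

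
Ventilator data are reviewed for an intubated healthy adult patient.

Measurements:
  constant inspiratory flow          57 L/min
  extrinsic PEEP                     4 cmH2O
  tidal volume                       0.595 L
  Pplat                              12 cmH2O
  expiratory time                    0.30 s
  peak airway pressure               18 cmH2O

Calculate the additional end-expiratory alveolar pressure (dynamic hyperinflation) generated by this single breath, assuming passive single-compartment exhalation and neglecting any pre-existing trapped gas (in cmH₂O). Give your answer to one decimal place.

Flow: 57 L/min ÷ 60 = 0.95 L/s.
R = (PIP − Pplat)/V̇ = (18 − 12) / 0.95 = 6.0/0.95 = 6.316 cmH2O·s/L.
C = Vt/(Pplat − PEEP) = 595.0 / (12 − 4) = 595.0/8.0 = 74.375 mL/cmH2O.
τ = R × C = 6.316 × 0.07438 L/cmH2O = 0.4698 s.
Fraction remaining = e^(−Te/τ) = e^(−0.30/0.4698) = 0.528; trapped volume = 595.0 × 0.528 = 314.16 mL.
Additional alveolar pressure from trapping ≈ V_trapped / C = 314.16 / 74.375 = 4.224 cmH2O.

4.2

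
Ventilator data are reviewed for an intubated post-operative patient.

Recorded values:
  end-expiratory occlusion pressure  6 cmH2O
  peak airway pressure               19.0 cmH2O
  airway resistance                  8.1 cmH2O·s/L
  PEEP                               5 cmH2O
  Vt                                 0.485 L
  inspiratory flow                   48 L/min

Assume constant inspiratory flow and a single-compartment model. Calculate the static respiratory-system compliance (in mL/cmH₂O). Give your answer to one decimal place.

74.4

Flow: 48 L/min ÷ 60 = 0.8 L/s.
Total PEEP = 6 cmH2O (set 5 + intrinsic 1); this is the baseline alveolar pressure.
Equation of motion (constant flow): PIP = Vt/C + R·V̇ + PEEP.
Vt/C = PIP − R·V̇ − PEEP = 19.0 − 8.1×0.8 − 6 = 19.0 − 6.48 − 6 = 6.52 cmH2O.
C = Vt / 6.52 = 485 / 6.52 = 74.387 mL/cmH2O.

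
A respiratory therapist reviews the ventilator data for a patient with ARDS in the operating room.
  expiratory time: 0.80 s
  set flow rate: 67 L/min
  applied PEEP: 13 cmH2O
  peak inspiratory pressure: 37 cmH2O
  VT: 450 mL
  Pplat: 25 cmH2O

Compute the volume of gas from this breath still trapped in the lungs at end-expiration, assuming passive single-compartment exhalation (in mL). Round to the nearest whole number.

Flow: 67 L/min ÷ 60 = 1.1167 L/s.
R = (PIP − Pplat)/V̇ = (37 − 25) / 1.1167 = 12.0/1.1167 = 10.746 cmH2O·s/L.
C = Vt/(Pplat − PEEP) = 450.0 / (25 − 13) = 450.0/12.0 = 37.5 mL/cmH2O.
τ = R × C = 10.746 × 0.0375 L/cmH2O = 0.403 s.
Fraction remaining = e^(−Te/τ) = e^(−0.80/0.403) = 0.1374.
Trapped volume = 450.0 × 0.1374 = 61.83 mL.

62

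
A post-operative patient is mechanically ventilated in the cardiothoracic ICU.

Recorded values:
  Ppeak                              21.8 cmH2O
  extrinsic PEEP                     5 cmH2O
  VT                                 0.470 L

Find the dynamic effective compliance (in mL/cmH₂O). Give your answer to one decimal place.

Dynamic compliance = Vt / (PIP − PEEP) = 470 / (21.8 − 5) = 470 / 16.8 = 27.976 mL/cmH2O.

28.0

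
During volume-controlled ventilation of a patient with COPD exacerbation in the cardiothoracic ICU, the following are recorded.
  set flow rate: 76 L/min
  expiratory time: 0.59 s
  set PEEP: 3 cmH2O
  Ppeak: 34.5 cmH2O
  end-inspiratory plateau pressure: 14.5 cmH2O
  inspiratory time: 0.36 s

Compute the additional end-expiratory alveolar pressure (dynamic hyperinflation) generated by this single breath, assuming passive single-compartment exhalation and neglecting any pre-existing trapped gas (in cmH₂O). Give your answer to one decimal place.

Flow: 76 L/min ÷ 60 = 1.2667 L/s.
Vt = flow × Ti = 1.2667 L/s × 0.36 s × 1000 mL/L = 456.01 mL.
R = (PIP − Pplat)/V̇ = (34.5 − 14.5) / 1.2667 = 20.0/1.2667 = 15.789 cmH2O·s/L.
C = Vt/(Pplat − PEEP) = 456.01 / (14.5 − 3) = 456.01/11.5 = 39.653 mL/cmH2O.
τ = R × C = 15.789 × 0.03965 L/cmH2O = 0.626 s.
Fraction remaining = e^(−Te/τ) = e^(−0.59/0.626) = 0.3897; trapped volume = 456.01 × 0.3897 = 177.71 mL.
Additional alveolar pressure from trapping ≈ V_trapped / C = 177.71 / 39.653 = 4.482 cmH2O.

4.5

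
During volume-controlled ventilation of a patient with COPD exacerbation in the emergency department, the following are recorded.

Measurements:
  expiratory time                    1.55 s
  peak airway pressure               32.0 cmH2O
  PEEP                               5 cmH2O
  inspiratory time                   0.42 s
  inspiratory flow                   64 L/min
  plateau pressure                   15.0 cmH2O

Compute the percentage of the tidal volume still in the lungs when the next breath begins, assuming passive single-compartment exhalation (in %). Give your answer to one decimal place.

11.4

Flow: 64 L/min ÷ 60 = 1.0667 L/s.
Vt = flow × Ti = 1.0667 L/s × 0.42 s × 1000 mL/L = 448.01 mL.
R = (PIP − Pplat)/V̇ = (32.0 − 15.0) / 1.0667 = 17.0/1.0667 = 15.937 cmH2O·s/L.
C = Vt/(Pplat − PEEP) = 448.01 / (15.0 − 5) = 448.01/10.0 = 44.801 mL/cmH2O.
τ = R × C = 15.937 × 0.0448 L/cmH2O = 0.714 s.
Fraction remaining at end-expiration = e^(−Te/τ) = e^(−1.55/0.714) = 0.1141 → 11.41%.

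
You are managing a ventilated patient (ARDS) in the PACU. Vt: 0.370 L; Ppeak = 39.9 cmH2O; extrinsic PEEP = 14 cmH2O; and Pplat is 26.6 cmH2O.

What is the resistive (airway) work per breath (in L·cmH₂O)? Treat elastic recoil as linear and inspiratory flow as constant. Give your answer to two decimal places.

4.92

With constant inspiratory flow the resistive pressure is constant at PIP − Pplat = 39.9 − 26.6 = 13.3 cmH2O, so resistive work = 13.3 × 0.370 = 4.921 L·cmH2O.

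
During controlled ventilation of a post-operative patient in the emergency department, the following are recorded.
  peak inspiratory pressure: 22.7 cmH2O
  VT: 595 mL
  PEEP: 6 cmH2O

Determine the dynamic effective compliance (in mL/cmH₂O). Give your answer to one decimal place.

35.6

Dynamic compliance = Vt / (PIP − PEEP) = 595 / (22.7 − 6) = 595 / 16.7 = 35.629 mL/cmH2O.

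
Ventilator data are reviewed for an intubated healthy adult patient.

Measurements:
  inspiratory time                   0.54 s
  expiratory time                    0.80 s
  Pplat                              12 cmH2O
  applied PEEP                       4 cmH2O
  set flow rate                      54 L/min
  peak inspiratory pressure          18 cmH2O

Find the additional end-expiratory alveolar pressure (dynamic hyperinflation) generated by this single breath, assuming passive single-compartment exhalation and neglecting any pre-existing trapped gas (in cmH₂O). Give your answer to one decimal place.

Flow: 54 L/min ÷ 60 = 0.9 L/s.
Vt = flow × Ti = 0.9 L/s × 0.54 s × 1000 mL/L = 486.0 mL.
R = (PIP − Pplat)/V̇ = (18 − 12) / 0.9 = 6.0/0.9 = 6.667 cmH2O·s/L.
C = Vt/(Pplat − PEEP) = 486.0 / (12 − 4) = 486.0/8.0 = 60.75 mL/cmH2O.
τ = R × C = 6.667 × 0.06075 L/cmH2O = 0.405 s.
Fraction remaining = e^(−Te/τ) = e^(−0.80/0.405) = 0.1387; trapped volume = 486.0 × 0.1387 = 67.408 mL.
Additional alveolar pressure from trapping ≈ V_trapped / C = 67.408 / 60.75 = 1.11 cmH2O.

1.1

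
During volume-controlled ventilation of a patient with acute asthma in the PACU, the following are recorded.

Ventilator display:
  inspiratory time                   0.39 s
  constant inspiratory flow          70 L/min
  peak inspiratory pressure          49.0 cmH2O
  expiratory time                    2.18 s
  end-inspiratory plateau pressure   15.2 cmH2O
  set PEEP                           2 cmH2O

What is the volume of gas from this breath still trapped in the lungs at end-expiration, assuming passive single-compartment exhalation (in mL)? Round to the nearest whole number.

51

Flow: 70 L/min ÷ 60 = 1.1667 L/s.
Vt = flow × Ti = 1.1667 L/s × 0.39 s × 1000 mL/L = 455.01 mL.
R = (PIP − Pplat)/V̇ = (49.0 − 15.2) / 1.1667 = 33.8/1.1667 = 28.971 cmH2O·s/L.
C = Vt/(Pplat − PEEP) = 455.01 / (15.2 − 2) = 455.01/13.2 = 34.47 mL/cmH2O.
τ = R × C = 28.971 × 0.03447 L/cmH2O = 0.9986 s.
Fraction remaining = e^(−Te/τ) = e^(−2.18/0.9986) = 0.1127.
Trapped volume = 455.01 × 0.1127 = 51.28 mL.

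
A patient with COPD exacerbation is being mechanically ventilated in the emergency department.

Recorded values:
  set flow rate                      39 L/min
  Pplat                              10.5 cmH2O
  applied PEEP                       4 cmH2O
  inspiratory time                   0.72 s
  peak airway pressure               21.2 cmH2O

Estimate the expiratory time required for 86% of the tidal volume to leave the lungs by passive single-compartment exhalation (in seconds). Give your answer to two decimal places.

2.33

Flow: 39 L/min ÷ 60 = 0.65 L/s.
Vt = flow × Ti = 0.65 L/s × 0.72 s × 1000 mL/L = 468.0 mL.
R = (PIP − Pplat)/V̇ = (21.2 − 10.5) / 0.65 = 10.7/0.65 = 16.462 cmH2O·s/L.
C = Vt/(Pplat − PEEP) = 468.0 / (10.5 − 4) = 468.0/6.5 = 72.0 mL/cmH2O.
τ = R × C = 16.462 × 0.072 L/cmH2O = 1.185 s.
t = −τ·ln(1 − 0.86) = −1.185·ln(0.14) = 2.33 s.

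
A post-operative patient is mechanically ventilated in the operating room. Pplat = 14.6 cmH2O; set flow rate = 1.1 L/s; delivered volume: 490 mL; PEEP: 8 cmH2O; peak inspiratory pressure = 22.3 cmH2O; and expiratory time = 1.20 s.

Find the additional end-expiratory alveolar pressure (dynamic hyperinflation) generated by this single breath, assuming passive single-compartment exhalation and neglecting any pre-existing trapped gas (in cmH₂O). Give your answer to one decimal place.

0.7

R = (PIP − Pplat)/V̇ = (22.3 − 14.6) / 1.1 = 7.7/1.1 = 7.0 cmH2O·s/L.
C = Vt/(Pplat − PEEP) = 490.0 / (14.6 − 8) = 490.0/6.6 = 74.242 mL/cmH2O.
τ = R × C = 7.0 × 0.07424 L/cmH2O = 0.5197 s.
Fraction remaining = e^(−Te/τ) = e^(−1.20/0.5197) = 0.09936; trapped volume = 490.0 × 0.09936 = 48.686 mL.
Additional alveolar pressure from trapping ≈ V_trapped / C = 48.686 / 74.242 = 0.6558 cmH2O.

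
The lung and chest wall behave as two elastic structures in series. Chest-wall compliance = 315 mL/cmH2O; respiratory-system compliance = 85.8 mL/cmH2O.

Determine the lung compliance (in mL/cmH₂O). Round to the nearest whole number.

1/CL = 1/Crs − 1/Ccw.
1/CL = 1/85.8 − 1/315 = 0.00848.
CL = 117.92 mL/cmH2O.

118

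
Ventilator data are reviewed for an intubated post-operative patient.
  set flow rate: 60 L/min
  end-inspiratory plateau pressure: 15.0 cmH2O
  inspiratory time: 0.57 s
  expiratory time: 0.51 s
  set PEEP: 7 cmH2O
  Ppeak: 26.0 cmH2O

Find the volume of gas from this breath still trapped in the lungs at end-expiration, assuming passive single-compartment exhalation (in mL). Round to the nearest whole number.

297

Flow: 60 L/min ÷ 60 = 1 L/s.
Vt = flow × Ti = 1 L/s × 0.57 s × 1000 mL/L = 570.0 mL.
R = (PIP − Pplat)/V̇ = (26.0 − 15.0) / 1 = 11.0/1 = 11.0 cmH2O·s/L.
C = Vt/(Pplat − PEEP) = 570.0 / (15.0 − 7) = 570.0/8.0 = 71.25 mL/cmH2O.
τ = R × C = 11.0 × 0.07125 L/cmH2O = 0.7838 s.
Fraction remaining = e^(−Te/τ) = e^(−0.51/0.7838) = 0.5217.
Trapped volume = 570.0 × 0.5217 = 297.37 mL.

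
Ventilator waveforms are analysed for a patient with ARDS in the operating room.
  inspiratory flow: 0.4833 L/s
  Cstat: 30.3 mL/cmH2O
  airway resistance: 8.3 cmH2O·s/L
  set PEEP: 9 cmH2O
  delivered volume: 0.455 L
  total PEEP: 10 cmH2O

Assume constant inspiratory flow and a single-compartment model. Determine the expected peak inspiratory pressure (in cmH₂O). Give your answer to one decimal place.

Total PEEP = 10 cmH2O (set 9 + intrinsic 1); this is the baseline alveolar pressure.
Equation of motion (constant flow): PIP = Vt/C + R·V̇ + PEEP.
PIP = 455/30.3 + 8.3×0.4833 + 10 = 15.017 + 4.011 + 10 = 29.028 cmH2O.

29.0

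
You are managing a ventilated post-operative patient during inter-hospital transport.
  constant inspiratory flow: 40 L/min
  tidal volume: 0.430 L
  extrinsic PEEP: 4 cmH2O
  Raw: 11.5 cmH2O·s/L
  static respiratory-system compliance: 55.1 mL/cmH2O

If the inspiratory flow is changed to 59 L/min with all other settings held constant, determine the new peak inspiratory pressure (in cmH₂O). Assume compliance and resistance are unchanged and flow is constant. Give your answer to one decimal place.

23.1

Flow: 40 L/min ÷ 60 = 0.6667 L/s.
New flow: 59 L/min ÷ 60 = 0.9833 L/s.
PIP = Vt/C + R·V̇ + PEEP (constant-flow equation of motion).
Only the resistive term changes: ΔPIP = R × ΔV̇ = 11.5 × (0.9833 − 0.6667) = 11.5 × 0.3166 = 3.641 cmH2O.
Original PIP = 430/55.1 + 11.5×0.6667 + 4 = 19.471 cmH2O; new PIP = 19.471 + (3.641) = 23.112 cmH2O.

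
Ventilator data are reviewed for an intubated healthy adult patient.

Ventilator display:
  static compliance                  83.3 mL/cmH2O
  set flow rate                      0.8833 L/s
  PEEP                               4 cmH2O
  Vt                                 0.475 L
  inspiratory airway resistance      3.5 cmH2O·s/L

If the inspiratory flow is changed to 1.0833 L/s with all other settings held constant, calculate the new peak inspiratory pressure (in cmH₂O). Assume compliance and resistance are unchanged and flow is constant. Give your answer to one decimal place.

PIP = Vt/C + R·V̇ + PEEP (constant-flow equation of motion).
Only the resistive term changes: ΔPIP = R × ΔV̇ = 3.5 × (1.0833 − 0.8833) = 3.5 × 0.2 = 0.7 cmH2O.
Original PIP = 475/83.3 + 3.5×0.8833 + 4 = 12.794 cmH2O; new PIP = 12.794 + (0.7) = 13.494 cmH2O.

13.5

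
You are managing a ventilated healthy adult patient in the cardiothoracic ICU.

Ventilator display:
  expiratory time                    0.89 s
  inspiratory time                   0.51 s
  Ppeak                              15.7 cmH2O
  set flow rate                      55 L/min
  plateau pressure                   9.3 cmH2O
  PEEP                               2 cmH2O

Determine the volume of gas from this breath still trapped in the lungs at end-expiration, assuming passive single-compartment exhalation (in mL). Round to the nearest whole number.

Flow: 55 L/min ÷ 60 = 0.9167 L/s.
Vt = flow × Ti = 0.9167 L/s × 0.51 s × 1000 mL/L = 467.52 mL.
R = (PIP − Pplat)/V̇ = (15.7 − 9.3) / 0.9167 = 6.4/0.9167 = 6.982 cmH2O·s/L.
C = Vt/(Pplat − PEEP) = 467.52 / (9.3 − 2) = 467.52/7.3 = 64.044 mL/cmH2O.
τ = R × C = 6.982 × 0.06404 L/cmH2O = 0.4471 s.
Fraction remaining = e^(−Te/τ) = e^(−0.89/0.4471) = 0.1366.
Trapped volume = 467.52 × 0.1366 = 63.863 mL.

64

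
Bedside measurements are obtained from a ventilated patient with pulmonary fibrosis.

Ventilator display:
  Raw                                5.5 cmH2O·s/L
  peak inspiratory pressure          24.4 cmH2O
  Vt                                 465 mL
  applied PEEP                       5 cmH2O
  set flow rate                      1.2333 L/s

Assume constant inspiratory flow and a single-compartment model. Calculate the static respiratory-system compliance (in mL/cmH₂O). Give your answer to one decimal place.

Equation of motion (constant flow): PIP = Vt/C + R·V̇ + PEEP.
Vt/C = PIP − R·V̇ − PEEP = 24.4 − 5.5×1.2333 − 5 = 24.4 − 6.783 − 5 = 12.617 cmH2O.
C = Vt / 12.617 = 465 / 12.617 = 36.855 mL/cmH2O.

36.9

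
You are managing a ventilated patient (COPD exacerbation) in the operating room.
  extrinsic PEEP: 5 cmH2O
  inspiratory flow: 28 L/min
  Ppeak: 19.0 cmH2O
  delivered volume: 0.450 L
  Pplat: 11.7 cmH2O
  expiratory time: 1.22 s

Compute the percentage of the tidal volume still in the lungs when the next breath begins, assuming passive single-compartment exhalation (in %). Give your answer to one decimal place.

Flow: 28 L/min ÷ 60 = 0.4667 L/s.
R = (PIP − Pplat)/V̇ = (19.0 − 11.7) / 0.4667 = 7.3/0.4667 = 15.642 cmH2O·s/L.
C = Vt/(Pplat − PEEP) = 450.0 / (11.7 − 5) = 450.0/6.7 = 67.164 mL/cmH2O.
τ = R × C = 15.642 × 0.06716 L/cmH2O = 1.051 s.
Fraction remaining at end-expiration = e^(−Te/τ) = e^(−1.22/1.051) = 0.3132 → 31.32%.

31.3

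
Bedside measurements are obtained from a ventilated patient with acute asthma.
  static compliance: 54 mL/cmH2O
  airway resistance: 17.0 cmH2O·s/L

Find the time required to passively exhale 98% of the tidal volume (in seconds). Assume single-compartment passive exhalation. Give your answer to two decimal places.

τ = R × C = 17.0 × 54 mL/cmH2O = 17.0 × 0.054 L/cmH2O = 0.918 s.
Exhaled fraction f = 1 − e^(−t/τ) → t = −τ·ln(1 − f) = −0.918·ln(0.02) = 3.591 s.

3.59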